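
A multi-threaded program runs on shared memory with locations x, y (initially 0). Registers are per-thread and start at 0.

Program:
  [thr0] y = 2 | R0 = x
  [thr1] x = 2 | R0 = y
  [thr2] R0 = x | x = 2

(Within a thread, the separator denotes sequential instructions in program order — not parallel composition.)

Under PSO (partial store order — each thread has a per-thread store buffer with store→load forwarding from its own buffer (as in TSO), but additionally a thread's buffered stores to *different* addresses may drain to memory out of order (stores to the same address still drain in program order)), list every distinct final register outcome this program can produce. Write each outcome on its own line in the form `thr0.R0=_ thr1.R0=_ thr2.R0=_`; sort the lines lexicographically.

thr0.R0=0 thr1.R0=0 thr2.R0=0
thr0.R0=0 thr1.R0=0 thr2.R0=2
thr0.R0=0 thr1.R0=2 thr2.R0=0
thr0.R0=0 thr1.R0=2 thr2.R0=2
thr0.R0=2 thr1.R0=0 thr2.R0=0
thr0.R0=2 thr1.R0=0 thr2.R0=2
thr0.R0=2 thr1.R0=2 thr2.R0=0
thr0.R0=2 thr1.R0=2 thr2.R0=2

outcome vector order: (thr0.R0,thr1.R0,thr2.R0)
|PSO outcomes| = 8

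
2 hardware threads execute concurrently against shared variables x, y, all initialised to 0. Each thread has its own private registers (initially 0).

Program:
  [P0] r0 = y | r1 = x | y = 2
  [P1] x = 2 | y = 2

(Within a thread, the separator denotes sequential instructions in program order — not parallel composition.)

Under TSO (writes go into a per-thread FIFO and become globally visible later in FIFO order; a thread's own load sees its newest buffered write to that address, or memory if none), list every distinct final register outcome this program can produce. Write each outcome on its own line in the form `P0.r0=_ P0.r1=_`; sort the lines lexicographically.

P0.r0=0 P0.r1=0
P0.r0=0 P0.r1=2
P0.r0=2 P0.r1=2

outcome vector order: (P0.r0,P0.r1)
|TSO outcomes| = 3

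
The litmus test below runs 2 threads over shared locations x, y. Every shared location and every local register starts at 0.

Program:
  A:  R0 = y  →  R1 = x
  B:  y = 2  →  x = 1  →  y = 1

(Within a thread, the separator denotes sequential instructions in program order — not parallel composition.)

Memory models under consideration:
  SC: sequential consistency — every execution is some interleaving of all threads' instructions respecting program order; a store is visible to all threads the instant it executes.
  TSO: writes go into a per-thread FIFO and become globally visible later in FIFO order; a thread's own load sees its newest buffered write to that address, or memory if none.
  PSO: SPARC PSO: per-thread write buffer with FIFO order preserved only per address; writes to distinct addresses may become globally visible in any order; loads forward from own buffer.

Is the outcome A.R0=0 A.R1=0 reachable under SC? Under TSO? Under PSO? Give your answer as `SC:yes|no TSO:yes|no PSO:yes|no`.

outcome vector order: (A.R0,A.R1)
[SC] allowed = {00; 01; 11; 20; 21}
[TSO] allowed = {00; 01; 11; 20; 21}
[PSO] allowed = {00; 01; 10; 11; 20; 21}
target 00 ∈ {SC,TSO,PSO}

SC:yes TSO:yes PSO:yes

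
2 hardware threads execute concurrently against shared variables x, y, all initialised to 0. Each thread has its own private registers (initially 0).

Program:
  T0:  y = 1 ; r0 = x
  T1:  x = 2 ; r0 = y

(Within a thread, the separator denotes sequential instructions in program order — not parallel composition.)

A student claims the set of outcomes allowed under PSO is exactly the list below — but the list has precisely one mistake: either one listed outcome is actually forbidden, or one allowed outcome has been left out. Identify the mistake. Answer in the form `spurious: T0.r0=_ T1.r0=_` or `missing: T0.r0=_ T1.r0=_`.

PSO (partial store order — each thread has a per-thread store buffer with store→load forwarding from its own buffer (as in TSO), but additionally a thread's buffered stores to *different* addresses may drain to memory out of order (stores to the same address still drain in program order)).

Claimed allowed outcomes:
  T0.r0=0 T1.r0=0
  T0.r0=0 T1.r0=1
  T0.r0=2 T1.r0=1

outcome vector order: (T0.r0,T1.r0)
[PSO] allowed = {0/0; 0/1; 2/0; 2/1}
PSO∖claimed = {2/0}

missing: T0.r0=2 T1.r0=0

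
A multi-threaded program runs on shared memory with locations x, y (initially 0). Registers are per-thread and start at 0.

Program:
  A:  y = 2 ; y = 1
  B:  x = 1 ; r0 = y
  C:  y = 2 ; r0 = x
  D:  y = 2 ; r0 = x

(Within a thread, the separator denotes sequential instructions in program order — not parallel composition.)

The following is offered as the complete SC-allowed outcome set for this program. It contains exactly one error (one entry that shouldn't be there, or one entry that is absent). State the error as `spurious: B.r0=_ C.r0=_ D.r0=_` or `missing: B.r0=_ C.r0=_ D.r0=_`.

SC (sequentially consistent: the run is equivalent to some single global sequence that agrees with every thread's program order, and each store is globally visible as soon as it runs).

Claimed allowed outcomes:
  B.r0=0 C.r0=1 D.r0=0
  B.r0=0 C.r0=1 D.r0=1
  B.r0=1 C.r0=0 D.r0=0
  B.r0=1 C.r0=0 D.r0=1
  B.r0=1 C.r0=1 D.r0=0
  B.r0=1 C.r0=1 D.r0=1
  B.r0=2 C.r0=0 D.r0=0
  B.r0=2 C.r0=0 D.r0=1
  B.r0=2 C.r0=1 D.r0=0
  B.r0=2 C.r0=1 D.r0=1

outcome vector order: (B.r0,C.r0,D.r0)
SC: 9 outcomes — {011, 100, 101, 110, 111, 200, 201, 210, 211}
claimed∖SC = {010}

spurious: B.r0=0 C.r0=1 D.r0=0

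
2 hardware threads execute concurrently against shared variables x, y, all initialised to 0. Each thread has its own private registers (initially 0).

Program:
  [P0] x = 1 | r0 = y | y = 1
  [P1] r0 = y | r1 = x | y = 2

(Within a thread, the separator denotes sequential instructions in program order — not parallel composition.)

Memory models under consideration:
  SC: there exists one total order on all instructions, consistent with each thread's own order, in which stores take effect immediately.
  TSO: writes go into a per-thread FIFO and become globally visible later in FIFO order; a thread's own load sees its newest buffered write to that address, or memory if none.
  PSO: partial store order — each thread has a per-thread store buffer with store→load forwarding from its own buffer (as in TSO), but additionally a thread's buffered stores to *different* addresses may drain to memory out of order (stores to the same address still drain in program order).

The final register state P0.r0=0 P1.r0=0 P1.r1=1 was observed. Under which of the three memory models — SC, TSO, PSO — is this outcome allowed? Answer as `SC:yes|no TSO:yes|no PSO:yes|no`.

outcome vector order: (P0.r0,P1.r0,P1.r1)
SC (5): 000, 001, 011, 200, 201
TSO (5): 000, 001, 011, 200, 201
PSO (6): 000, 001, 010, 011, 200, 201
target 001 ∈ {SC,TSO,PSO}

SC:yes TSO:yes PSO:yes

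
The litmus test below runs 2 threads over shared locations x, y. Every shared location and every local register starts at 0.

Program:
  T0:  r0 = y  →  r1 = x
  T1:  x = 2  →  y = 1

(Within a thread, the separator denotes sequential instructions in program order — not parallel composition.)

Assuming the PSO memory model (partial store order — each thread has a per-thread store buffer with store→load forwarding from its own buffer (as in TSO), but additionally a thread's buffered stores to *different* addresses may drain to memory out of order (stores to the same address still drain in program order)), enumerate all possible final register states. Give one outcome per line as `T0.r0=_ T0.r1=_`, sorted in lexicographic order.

T0.r0=0 T0.r1=0
T0.r0=0 T0.r1=2
T0.r0=1 T0.r1=0
T0.r0=1 T0.r1=2

outcome vector order: (T0.r0,T0.r1)
|PSO outcomes| = 4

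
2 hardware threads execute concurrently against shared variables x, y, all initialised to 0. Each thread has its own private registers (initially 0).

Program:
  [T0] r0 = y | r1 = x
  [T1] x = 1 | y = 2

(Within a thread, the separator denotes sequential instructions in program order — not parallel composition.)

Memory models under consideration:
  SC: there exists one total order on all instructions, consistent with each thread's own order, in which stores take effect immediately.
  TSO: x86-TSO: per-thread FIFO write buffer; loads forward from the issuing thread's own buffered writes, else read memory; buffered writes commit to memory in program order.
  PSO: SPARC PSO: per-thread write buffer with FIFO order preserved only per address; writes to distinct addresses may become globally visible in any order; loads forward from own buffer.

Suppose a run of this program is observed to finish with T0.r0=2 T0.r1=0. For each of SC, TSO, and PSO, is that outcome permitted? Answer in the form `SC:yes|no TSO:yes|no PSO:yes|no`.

SC:no TSO:no PSO:yes

outcome vector order: (T0.r0,T0.r1)
under SC → (0,0) (0,1) (2,1)
under TSO → (0,0) (0,1) (2,1)
under PSO → (0,0) (0,1) (2,0) (2,1)
target (2,0) ∈ {PSO}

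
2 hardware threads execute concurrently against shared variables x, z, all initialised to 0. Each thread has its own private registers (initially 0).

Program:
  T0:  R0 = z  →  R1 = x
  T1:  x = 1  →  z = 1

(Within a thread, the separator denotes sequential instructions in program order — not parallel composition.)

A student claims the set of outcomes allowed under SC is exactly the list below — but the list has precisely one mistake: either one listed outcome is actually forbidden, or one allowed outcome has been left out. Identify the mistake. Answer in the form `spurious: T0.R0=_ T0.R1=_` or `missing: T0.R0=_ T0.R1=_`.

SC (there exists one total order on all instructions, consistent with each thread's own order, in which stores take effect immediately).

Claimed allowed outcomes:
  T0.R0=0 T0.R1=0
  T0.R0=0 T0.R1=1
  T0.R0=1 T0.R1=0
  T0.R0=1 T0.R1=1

spurious: T0.R0=1 T0.R1=0

outcome vector order: (T0.R0,T0.R1)
under SC → 0/0; 0/1; 1/1
claimed∖SC = {1/0}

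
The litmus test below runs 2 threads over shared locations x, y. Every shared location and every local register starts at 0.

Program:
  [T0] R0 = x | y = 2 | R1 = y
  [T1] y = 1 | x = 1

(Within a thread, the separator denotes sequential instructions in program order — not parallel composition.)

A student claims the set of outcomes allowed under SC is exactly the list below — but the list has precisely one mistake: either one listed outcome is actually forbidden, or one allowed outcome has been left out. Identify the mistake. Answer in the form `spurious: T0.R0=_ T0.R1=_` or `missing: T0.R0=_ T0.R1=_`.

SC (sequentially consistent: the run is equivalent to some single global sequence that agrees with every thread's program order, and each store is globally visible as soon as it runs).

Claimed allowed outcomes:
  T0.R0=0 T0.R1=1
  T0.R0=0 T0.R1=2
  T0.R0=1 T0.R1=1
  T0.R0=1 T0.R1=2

outcome vector order: (T0.R0,T0.R1)
[SC] allowed = {0/1, 0/2, 1/2}
claimed∖SC = {1/1}

spurious: T0.R0=1 T0.R1=1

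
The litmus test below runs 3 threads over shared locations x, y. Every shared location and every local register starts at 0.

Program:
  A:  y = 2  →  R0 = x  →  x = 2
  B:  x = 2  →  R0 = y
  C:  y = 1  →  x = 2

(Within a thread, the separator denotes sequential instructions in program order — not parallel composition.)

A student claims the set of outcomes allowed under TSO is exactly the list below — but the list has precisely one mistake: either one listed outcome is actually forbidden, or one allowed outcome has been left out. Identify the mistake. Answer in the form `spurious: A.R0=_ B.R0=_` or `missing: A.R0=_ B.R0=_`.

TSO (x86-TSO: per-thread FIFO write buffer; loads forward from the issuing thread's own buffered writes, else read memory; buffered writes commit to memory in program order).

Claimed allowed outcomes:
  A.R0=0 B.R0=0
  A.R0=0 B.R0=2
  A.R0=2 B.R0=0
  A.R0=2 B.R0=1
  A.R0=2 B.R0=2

missing: A.R0=0 B.R0=1

outcome vector order: (A.R0,B.R0)
[TSO] allowed = {00, 01, 02, 20, 21, 22}
TSO∖claimed = {01}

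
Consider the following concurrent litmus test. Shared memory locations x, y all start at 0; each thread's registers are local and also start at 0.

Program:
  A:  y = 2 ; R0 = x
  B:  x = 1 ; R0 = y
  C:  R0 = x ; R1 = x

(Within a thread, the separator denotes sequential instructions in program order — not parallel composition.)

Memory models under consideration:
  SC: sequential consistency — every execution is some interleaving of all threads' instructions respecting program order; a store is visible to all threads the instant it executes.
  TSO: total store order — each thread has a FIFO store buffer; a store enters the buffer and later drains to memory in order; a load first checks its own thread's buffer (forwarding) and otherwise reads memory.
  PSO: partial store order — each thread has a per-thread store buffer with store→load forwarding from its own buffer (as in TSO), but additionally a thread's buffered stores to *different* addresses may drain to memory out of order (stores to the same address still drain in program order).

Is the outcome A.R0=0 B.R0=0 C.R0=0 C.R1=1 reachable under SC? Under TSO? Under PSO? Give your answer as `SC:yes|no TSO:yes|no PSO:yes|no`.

SC:no TSO:yes PSO:yes

outcome vector order: (A.R0,B.R0,C.R0,C.R1)
[SC] allowed = {(0,2,0,0); (0,2,0,1); (0,2,1,1); (1,0,0,0); (1,0,0,1); (1,0,1,1); (1,2,0,0); (1,2,0,1); (1,2,1,1)}
[TSO] allowed = {(0,0,0,0); (0,0,0,1); (0,0,1,1); (0,2,0,0); (0,2,0,1); (0,2,1,1); (1,0,0,0); (1,0,0,1); (1,0,1,1); (1,2,0,0); (1,2,0,1); (1,2,1,1)}
[PSO] allowed = {(0,0,0,0); (0,0,0,1); (0,0,1,1); (0,2,0,0); (0,2,0,1); (0,2,1,1); (1,0,0,0); (1,0,0,1); (1,0,1,1); (1,2,0,0); (1,2,0,1); (1,2,1,1)}
target (0,0,0,1) ∈ {TSO,PSO}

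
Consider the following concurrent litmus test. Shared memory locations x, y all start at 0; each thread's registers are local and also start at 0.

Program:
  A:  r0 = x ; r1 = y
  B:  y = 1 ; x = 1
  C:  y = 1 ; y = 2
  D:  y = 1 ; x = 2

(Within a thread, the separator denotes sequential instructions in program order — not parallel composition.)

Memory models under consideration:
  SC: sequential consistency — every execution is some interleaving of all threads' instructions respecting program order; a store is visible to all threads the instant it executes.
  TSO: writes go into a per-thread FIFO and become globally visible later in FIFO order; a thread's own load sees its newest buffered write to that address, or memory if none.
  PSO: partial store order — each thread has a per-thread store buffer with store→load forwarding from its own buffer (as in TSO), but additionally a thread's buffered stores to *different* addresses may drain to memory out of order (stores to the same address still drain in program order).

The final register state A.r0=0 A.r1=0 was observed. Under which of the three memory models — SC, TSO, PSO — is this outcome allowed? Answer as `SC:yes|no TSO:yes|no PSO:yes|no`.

outcome vector order: (A.r0,A.r1)
under SC → 0/0, 0/1, 0/2, 1/1, 1/2, 2/1, 2/2
under TSO → 0/0, 0/1, 0/2, 1/1, 1/2, 2/1, 2/2
under PSO → 0/0, 0/1, 0/2, 1/0, 1/1, 1/2, 2/0, 2/1, 2/2
target 0/0 ∈ {SC,TSO,PSO}

SC:yes TSO:yes PSO:yes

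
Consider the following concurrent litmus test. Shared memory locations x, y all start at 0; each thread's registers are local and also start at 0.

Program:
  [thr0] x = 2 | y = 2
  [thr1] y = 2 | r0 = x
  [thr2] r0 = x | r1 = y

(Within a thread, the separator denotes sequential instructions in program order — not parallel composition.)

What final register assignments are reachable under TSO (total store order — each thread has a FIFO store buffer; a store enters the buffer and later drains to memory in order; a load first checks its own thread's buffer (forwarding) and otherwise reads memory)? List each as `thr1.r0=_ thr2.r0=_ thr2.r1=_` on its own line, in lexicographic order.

outcome vector order: (thr1.r0,thr2.r0,thr2.r1)
|TSO outcomes| = 8

thr1.r0=0 thr2.r0=0 thr2.r1=0
thr1.r0=0 thr2.r0=0 thr2.r1=2
thr1.r0=0 thr2.r0=2 thr2.r1=0
thr1.r0=0 thr2.r0=2 thr2.r1=2
thr1.r0=2 thr2.r0=0 thr2.r1=0
thr1.r0=2 thr2.r0=0 thr2.r1=2
thr1.r0=2 thr2.r0=2 thr2.r1=0
thr1.r0=2 thr2.r0=2 thr2.r1=2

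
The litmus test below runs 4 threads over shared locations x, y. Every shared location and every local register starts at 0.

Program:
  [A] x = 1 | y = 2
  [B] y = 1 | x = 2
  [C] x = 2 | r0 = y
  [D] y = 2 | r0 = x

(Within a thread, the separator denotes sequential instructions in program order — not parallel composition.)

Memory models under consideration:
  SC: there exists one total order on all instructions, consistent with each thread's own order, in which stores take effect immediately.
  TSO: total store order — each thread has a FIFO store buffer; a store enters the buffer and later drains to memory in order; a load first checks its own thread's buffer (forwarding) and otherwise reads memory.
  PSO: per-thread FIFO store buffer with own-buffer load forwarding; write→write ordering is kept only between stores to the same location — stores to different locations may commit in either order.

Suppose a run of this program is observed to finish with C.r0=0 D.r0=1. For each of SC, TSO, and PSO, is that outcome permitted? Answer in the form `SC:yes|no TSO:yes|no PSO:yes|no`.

SC:yes TSO:yes PSO:yes

outcome vector order: (C.r0,D.r0)
SC (8): 0/1, 0/2, 1/0, 1/1, 1/2, 2/0, 2/1, 2/2
TSO (9): 0/0, 0/1, 0/2, 1/0, 1/1, 1/2, 2/0, 2/1, 2/2
PSO (9): 0/0, 0/1, 0/2, 1/0, 1/1, 1/2, 2/0, 2/1, 2/2
target 0/1 ∈ {SC,TSO,PSO}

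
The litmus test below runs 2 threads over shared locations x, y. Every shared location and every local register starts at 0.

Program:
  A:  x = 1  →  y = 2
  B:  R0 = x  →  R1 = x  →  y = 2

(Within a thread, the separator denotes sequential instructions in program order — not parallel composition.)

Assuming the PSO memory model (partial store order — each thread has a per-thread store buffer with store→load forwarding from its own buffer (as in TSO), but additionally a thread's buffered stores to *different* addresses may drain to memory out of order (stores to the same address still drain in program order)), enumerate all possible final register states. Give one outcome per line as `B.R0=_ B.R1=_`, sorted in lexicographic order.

outcome vector order: (B.R0,B.R1)
|PSO outcomes| = 3

B.R0=0 B.R1=0
B.R0=0 B.R1=1
B.R0=1 B.R1=1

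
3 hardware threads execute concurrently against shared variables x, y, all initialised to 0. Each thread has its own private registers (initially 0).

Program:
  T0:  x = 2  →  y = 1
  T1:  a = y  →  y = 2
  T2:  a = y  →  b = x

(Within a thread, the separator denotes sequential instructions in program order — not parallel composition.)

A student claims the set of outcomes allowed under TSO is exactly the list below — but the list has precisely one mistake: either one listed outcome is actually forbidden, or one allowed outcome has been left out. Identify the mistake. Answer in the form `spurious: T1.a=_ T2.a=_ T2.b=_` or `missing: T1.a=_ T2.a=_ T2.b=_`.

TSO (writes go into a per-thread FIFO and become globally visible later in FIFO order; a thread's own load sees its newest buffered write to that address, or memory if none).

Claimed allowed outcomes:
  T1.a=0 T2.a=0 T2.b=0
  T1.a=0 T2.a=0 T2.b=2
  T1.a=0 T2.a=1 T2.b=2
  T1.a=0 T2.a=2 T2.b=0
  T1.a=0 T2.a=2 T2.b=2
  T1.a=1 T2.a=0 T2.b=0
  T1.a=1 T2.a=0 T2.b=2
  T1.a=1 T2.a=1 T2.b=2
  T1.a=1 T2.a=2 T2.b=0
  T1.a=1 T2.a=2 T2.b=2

outcome vector order: (T1.a,T2.a,T2.b)
[TSO] allowed = {0/0/0; 0/0/2; 0/1/2; 0/2/0; 0/2/2; 1/0/0; 1/0/2; 1/1/2; 1/2/2}
claimed∖TSO = {1/2/0}

spurious: T1.a=1 T2.a=2 T2.b=0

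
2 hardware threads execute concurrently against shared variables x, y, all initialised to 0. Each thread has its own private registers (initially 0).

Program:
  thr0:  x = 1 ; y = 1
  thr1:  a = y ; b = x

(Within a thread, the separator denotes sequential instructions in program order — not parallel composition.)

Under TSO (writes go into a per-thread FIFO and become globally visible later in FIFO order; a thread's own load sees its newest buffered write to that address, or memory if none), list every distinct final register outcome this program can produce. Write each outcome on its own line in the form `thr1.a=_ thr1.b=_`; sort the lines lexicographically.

thr1.a=0 thr1.b=0
thr1.a=0 thr1.b=1
thr1.a=1 thr1.b=1

outcome vector order: (thr1.a,thr1.b)
|TSO outcomes| = 3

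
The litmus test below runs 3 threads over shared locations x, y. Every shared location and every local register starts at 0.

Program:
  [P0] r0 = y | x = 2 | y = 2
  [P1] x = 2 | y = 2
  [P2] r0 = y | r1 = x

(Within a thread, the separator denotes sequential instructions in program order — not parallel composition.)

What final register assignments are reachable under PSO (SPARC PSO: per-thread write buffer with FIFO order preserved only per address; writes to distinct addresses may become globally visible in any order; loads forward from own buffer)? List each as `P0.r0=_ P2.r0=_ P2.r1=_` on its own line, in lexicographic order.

P0.r0=0 P2.r0=0 P2.r1=0
P0.r0=0 P2.r0=0 P2.r1=2
P0.r0=0 P2.r0=2 P2.r1=0
P0.r0=0 P2.r0=2 P2.r1=2
P0.r0=2 P2.r0=0 P2.r1=0
P0.r0=2 P2.r0=0 P2.r1=2
P0.r0=2 P2.r0=2 P2.r1=0
P0.r0=2 P2.r0=2 P2.r1=2

outcome vector order: (P0.r0,P2.r0,P2.r1)
|PSO outcomes| = 8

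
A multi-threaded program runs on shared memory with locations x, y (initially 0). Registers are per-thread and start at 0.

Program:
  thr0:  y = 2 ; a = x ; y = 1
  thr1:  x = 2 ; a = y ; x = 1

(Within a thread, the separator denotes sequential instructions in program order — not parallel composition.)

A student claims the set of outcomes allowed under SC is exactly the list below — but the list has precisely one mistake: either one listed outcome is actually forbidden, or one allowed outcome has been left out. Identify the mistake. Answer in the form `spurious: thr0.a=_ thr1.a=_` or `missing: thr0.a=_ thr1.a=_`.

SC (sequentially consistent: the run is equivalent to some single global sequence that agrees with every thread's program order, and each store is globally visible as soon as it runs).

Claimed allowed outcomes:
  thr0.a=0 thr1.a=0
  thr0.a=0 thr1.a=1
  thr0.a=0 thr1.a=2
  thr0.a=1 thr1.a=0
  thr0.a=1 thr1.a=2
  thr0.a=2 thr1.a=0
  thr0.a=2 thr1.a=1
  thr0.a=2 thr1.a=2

spurious: thr0.a=0 thr1.a=0

outcome vector order: (thr0.a,thr1.a)
under SC → 0/1; 0/2; 1/0; 1/2; 2/0; 2/1; 2/2
claimed∖SC = {0/0}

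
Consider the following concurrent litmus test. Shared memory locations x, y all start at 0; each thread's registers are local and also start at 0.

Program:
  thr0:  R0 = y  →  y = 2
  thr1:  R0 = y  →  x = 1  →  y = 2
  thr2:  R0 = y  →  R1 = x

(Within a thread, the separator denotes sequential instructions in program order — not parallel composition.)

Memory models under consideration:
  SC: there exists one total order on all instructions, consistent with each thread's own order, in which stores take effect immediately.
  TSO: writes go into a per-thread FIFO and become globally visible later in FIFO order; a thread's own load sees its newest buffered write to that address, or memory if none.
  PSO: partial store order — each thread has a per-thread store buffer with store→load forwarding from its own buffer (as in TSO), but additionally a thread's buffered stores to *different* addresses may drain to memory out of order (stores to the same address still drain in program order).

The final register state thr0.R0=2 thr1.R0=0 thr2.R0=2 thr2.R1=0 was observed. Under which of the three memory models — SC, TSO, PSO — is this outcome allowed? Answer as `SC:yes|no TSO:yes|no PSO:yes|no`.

outcome vector order: (thr0.R0,thr1.R0,thr2.R0,thr2.R1)
SC: 11 outcomes — {<0 0 0 0>; <0 0 0 1>; <0 0 2 0>; <0 0 2 1>; <0 2 0 0>; <0 2 0 1>; <0 2 2 0>; <0 2 2 1>; <2 0 0 0>; <2 0 0 1>; <2 0 2 1>}
TSO: 11 outcomes — {<0 0 0 0>; <0 0 0 1>; <0 0 2 0>; <0 0 2 1>; <0 2 0 0>; <0 2 0 1>; <0 2 2 0>; <0 2 2 1>; <2 0 0 0>; <2 0 0 1>; <2 0 2 1>}
PSO: 12 outcomes — {<0 0 0 0>; <0 0 0 1>; <0 0 2 0>; <0 0 2 1>; <0 2 0 0>; <0 2 0 1>; <0 2 2 0>; <0 2 2 1>; <2 0 0 0>; <2 0 0 1>; <2 0 2 0>; <2 0 2 1>}
target <2 0 2 0> ∈ {PSO}

SC:no TSO:no PSO:yes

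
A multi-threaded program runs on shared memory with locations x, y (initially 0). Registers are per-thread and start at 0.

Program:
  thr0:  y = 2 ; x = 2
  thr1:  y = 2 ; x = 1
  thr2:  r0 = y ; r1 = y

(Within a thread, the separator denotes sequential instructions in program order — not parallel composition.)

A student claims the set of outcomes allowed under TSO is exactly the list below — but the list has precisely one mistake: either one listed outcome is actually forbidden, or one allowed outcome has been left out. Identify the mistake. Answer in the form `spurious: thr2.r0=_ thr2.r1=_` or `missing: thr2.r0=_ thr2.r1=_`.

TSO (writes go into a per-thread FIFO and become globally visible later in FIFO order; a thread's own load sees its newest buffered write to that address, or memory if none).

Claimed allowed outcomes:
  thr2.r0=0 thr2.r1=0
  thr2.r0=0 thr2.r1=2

missing: thr2.r0=2 thr2.r1=2

outcome vector order: (thr2.r0,thr2.r1)
TSO: 3 outcomes — {(0,0), (0,2), (2,2)}
TSO∖claimed = {(2,2)}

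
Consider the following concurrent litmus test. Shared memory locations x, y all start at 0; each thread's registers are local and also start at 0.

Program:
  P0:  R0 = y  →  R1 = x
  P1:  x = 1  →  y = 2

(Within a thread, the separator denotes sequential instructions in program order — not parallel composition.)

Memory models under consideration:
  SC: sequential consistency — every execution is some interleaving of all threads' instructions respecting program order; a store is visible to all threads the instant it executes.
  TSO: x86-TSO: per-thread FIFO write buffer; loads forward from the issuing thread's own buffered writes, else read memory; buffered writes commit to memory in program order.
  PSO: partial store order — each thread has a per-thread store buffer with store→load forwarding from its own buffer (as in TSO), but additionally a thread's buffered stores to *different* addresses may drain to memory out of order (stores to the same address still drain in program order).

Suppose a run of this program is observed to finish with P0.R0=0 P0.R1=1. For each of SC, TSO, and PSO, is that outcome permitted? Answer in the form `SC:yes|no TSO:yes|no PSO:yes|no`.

SC:yes TSO:yes PSO:yes

outcome vector order: (P0.R0,P0.R1)
under SC → <0 0>; <0 1>; <2 1>
under TSO → <0 0>; <0 1>; <2 1>
under PSO → <0 0>; <0 1>; <2 0>; <2 1>
target <0 1> ∈ {SC,TSO,PSO}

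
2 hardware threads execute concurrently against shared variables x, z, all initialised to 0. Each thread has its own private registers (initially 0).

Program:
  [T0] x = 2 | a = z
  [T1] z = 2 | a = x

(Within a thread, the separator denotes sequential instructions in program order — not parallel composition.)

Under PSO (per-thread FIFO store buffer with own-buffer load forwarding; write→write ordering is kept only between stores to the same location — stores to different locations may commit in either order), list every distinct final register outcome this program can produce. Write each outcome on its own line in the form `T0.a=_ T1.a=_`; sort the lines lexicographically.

outcome vector order: (T0.a,T1.a)
|PSO outcomes| = 4

T0.a=0 T1.a=0
T0.a=0 T1.a=2
T0.a=2 T1.a=0
T0.a=2 T1.a=2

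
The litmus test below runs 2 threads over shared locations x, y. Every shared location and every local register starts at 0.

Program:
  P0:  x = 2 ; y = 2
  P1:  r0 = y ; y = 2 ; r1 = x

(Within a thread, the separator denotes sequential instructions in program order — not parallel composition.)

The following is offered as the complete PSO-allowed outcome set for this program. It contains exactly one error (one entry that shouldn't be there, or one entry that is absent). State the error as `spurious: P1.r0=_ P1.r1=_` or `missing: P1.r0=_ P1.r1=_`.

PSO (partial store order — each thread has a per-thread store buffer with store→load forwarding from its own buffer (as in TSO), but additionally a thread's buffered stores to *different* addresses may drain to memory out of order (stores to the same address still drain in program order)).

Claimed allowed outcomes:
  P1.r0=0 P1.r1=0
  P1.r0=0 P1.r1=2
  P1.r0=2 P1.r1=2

outcome vector order: (P1.r0,P1.r1)
PSO: 4 outcomes — {<0 0>, <0 2>, <2 0>, <2 2>}
PSO∖claimed = {<2 0>}

missing: P1.r0=2 P1.r1=0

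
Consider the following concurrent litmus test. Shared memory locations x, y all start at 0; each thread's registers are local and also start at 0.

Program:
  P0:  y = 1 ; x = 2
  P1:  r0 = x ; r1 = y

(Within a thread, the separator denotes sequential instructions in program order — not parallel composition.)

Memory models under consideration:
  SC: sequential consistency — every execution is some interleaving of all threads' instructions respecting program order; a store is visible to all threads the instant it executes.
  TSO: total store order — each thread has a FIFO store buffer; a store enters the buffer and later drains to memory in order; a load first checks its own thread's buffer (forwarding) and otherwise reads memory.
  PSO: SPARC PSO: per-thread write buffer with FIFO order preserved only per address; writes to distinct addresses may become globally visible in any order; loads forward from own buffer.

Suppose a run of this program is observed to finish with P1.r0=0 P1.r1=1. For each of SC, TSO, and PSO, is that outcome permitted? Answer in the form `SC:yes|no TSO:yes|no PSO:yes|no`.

outcome vector order: (P1.r0,P1.r1)
SC: 3 outcomes — {<0 0> <0 1> <2 1>}
TSO: 3 outcomes — {<0 0> <0 1> <2 1>}
PSO: 4 outcomes — {<0 0> <0 1> <2 0> <2 1>}
target <0 1> ∈ {SC,TSO,PSO}

SC:yes TSO:yes PSO:yes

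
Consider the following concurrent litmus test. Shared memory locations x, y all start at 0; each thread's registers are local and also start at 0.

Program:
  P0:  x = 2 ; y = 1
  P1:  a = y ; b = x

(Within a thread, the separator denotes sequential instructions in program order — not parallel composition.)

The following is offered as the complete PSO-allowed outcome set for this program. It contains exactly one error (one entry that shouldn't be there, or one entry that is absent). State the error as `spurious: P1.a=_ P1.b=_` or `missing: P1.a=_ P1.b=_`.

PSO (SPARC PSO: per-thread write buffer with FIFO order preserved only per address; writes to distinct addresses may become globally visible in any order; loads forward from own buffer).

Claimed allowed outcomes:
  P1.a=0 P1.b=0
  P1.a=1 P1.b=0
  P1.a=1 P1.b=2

missing: P1.a=0 P1.b=2

outcome vector order: (P1.a,P1.b)
PSO (4): 00, 02, 10, 12
PSO∖claimed = {02}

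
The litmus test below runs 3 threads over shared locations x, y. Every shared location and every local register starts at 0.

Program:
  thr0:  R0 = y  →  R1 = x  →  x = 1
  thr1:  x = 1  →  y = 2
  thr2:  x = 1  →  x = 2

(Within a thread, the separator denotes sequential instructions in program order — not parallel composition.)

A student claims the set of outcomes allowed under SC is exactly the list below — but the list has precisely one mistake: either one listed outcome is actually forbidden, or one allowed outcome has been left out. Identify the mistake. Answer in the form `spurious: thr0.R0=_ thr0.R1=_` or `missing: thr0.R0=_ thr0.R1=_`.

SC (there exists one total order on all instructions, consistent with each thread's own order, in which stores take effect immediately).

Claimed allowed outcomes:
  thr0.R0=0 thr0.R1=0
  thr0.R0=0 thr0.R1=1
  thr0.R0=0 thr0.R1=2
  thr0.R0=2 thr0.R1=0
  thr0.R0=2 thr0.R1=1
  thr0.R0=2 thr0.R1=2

outcome vector order: (thr0.R0,thr0.R1)
[SC] allowed = {(0,0); (0,1); (0,2); (2,1); (2,2)}
claimed∖SC = {(2,0)}

spurious: thr0.R0=2 thr0.R1=0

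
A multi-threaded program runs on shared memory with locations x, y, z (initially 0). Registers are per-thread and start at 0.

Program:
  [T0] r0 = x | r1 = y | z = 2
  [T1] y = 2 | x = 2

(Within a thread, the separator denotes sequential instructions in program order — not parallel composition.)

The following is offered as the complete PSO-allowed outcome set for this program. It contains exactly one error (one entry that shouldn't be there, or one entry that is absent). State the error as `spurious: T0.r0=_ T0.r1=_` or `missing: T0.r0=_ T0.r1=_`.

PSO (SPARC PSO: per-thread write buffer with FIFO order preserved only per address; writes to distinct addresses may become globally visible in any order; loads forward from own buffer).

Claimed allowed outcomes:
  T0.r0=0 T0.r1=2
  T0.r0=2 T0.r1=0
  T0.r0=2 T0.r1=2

outcome vector order: (T0.r0,T0.r1)
[PSO] allowed = {(0,0) (0,2) (2,0) (2,2)}
PSO∖claimed = {(0,0)}

missing: T0.r0=0 T0.r1=0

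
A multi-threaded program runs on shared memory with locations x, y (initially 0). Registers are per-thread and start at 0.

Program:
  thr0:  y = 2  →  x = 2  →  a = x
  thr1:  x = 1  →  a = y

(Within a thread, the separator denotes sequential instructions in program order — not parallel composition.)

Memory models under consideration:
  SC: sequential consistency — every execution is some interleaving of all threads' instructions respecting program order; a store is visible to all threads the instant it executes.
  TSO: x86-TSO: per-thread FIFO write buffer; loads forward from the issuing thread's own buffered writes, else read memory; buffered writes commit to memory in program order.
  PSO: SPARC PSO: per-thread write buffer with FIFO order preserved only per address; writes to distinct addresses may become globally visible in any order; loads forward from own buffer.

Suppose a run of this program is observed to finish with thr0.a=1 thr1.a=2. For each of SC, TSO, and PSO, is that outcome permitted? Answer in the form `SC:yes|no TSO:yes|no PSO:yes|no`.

outcome vector order: (thr0.a,thr1.a)
SC (3): <1 2> <2 0> <2 2>
TSO (4): <1 0> <1 2> <2 0> <2 2>
PSO (4): <1 0> <1 2> <2 0> <2 2>
target <1 2> ∈ {SC,TSO,PSO}

SC:yes TSO:yes PSO:yes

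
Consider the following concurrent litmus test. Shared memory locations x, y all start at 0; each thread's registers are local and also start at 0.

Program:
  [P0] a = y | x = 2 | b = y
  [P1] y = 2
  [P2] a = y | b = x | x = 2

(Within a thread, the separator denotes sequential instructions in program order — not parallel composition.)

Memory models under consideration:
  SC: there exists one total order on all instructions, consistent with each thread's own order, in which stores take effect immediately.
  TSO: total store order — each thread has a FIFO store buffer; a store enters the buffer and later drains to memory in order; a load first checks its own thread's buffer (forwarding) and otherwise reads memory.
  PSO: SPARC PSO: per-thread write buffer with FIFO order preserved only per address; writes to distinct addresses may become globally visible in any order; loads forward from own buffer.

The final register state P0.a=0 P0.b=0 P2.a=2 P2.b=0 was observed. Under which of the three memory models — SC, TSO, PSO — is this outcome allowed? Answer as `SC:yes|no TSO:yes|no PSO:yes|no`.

outcome vector order: (P0.a,P0.b,P2.a,P2.b)
[SC] allowed = {0/0/0/0; 0/0/0/2; 0/0/2/2; 0/2/0/0; 0/2/0/2; 0/2/2/0; 0/2/2/2; 2/2/0/0; 2/2/0/2; 2/2/2/0; 2/2/2/2}
[TSO] allowed = {0/0/0/0; 0/0/0/2; 0/0/2/0; 0/0/2/2; 0/2/0/0; 0/2/0/2; 0/2/2/0; 0/2/2/2; 2/2/0/0; 2/2/0/2; 2/2/2/0; 2/2/2/2}
[PSO] allowed = {0/0/0/0; 0/0/0/2; 0/0/2/0; 0/0/2/2; 0/2/0/0; 0/2/0/2; 0/2/2/0; 0/2/2/2; 2/2/0/0; 2/2/0/2; 2/2/2/0; 2/2/2/2}
target 0/0/2/0 ∈ {TSO,PSO}

SC:no TSO:yes PSO:yes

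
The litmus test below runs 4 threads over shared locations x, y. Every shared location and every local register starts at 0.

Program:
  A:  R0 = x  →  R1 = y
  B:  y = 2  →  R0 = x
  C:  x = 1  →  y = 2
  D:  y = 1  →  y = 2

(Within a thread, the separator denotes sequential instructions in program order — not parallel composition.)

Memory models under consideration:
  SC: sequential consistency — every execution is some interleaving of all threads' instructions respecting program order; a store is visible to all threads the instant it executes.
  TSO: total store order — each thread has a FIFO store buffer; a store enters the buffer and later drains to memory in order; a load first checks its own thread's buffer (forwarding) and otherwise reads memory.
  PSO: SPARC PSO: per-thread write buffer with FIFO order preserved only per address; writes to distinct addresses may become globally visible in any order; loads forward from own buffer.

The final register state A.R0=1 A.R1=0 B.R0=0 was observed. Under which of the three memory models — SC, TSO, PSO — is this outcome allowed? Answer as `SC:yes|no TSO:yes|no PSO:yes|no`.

outcome vector order: (A.R0,A.R1,B.R0)
[SC] allowed = {(0,0,0); (0,0,1); (0,1,0); (0,1,1); (0,2,0); (0,2,1); (1,0,1); (1,1,0); (1,1,1); (1,2,0); (1,2,1)}
[TSO] allowed = {(0,0,0); (0,0,1); (0,1,0); (0,1,1); (0,2,0); (0,2,1); (1,0,0); (1,0,1); (1,1,0); (1,1,1); (1,2,0); (1,2,1)}
[PSO] allowed = {(0,0,0); (0,0,1); (0,1,0); (0,1,1); (0,2,0); (0,2,1); (1,0,0); (1,0,1); (1,1,0); (1,1,1); (1,2,0); (1,2,1)}
target (1,0,0) ∈ {TSO,PSO}

SC:no TSO:yes PSO:yes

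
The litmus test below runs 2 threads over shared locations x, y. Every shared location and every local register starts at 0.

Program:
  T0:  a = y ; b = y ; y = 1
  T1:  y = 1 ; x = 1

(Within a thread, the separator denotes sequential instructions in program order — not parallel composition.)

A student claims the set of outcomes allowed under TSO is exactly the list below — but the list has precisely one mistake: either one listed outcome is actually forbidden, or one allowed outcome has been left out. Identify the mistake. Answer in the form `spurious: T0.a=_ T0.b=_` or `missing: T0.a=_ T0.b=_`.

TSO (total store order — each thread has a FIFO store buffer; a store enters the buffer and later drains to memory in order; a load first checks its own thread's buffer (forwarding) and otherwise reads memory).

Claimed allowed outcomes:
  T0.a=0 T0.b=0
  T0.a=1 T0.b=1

missing: T0.a=0 T0.b=1

outcome vector order: (T0.a,T0.b)
TSO (3): 0/0 0/1 1/1
TSO∖claimed = {0/1}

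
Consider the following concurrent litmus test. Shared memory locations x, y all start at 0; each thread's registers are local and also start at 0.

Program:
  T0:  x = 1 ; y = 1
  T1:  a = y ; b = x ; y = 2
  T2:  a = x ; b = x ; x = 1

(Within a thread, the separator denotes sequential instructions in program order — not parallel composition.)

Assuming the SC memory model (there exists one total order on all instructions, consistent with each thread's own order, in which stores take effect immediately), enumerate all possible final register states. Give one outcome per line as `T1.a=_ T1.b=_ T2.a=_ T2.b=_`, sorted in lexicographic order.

T1.a=0 T1.b=0 T2.a=0 T2.b=0
T1.a=0 T1.b=0 T2.a=0 T2.b=1
T1.a=0 T1.b=0 T2.a=1 T2.b=1
T1.a=0 T1.b=1 T2.a=0 T2.b=0
T1.a=0 T1.b=1 T2.a=0 T2.b=1
T1.a=0 T1.b=1 T2.a=1 T2.b=1
T1.a=1 T1.b=1 T2.a=0 T2.b=0
T1.a=1 T1.b=1 T2.a=0 T2.b=1
T1.a=1 T1.b=1 T2.a=1 T2.b=1

outcome vector order: (T1.a,T1.b,T2.a,T2.b)
|SC outcomes| = 9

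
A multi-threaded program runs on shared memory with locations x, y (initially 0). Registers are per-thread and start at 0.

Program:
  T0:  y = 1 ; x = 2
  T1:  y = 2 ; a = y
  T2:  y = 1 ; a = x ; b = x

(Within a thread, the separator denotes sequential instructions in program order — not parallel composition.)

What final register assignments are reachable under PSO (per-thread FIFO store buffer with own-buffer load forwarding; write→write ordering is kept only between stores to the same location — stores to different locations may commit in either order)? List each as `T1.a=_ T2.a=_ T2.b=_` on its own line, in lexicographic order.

T1.a=1 T2.a=0 T2.b=0
T1.a=1 T2.a=0 T2.b=2
T1.a=1 T2.a=2 T2.b=2
T1.a=2 T2.a=0 T2.b=0
T1.a=2 T2.a=0 T2.b=2
T1.a=2 T2.a=2 T2.b=2

outcome vector order: (T1.a,T2.a,T2.b)
|PSO outcomes| = 6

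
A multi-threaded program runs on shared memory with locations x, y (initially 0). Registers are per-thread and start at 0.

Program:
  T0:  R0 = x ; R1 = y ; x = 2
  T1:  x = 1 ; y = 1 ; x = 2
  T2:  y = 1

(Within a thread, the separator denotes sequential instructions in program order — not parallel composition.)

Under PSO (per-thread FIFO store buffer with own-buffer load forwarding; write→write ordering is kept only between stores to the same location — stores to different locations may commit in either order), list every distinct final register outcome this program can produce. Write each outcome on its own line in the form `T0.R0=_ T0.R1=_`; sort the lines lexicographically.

outcome vector order: (T0.R0,T0.R1)
|PSO outcomes| = 6

T0.R0=0 T0.R1=0
T0.R0=0 T0.R1=1
T0.R0=1 T0.R1=0
T0.R0=1 T0.R1=1
T0.R0=2 T0.R1=0
T0.R0=2 T0.R1=1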